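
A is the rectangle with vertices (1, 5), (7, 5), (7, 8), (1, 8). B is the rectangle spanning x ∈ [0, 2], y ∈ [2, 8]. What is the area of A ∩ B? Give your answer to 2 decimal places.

3.00

|A∩B|: x∈[1,2], y∈[5,8] → 1·3 = 3.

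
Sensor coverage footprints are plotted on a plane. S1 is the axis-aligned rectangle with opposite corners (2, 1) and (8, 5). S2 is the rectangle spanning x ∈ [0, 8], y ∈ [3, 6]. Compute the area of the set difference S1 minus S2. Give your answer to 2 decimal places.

12.00

|S1∩S2|: x∈[2,8], y∈[3,5] → 6·2 = 12.
|S1| = 24.
|S1 ∖ S2| = |S1| − |S1∩S2| = 24 − 12 = 12.00.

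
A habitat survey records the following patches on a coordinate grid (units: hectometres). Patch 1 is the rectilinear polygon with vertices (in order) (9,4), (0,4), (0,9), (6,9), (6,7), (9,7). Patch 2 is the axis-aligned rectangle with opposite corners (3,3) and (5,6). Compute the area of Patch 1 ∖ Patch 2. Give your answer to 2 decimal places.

35.00

|Patch 1| = 39, |Patch 1∩Patch 2| = 4.
|Patch 1 ∖ Patch 2| = |Patch 1| − |Patch 1∩Patch 2| = 39 − 4 = 35.00.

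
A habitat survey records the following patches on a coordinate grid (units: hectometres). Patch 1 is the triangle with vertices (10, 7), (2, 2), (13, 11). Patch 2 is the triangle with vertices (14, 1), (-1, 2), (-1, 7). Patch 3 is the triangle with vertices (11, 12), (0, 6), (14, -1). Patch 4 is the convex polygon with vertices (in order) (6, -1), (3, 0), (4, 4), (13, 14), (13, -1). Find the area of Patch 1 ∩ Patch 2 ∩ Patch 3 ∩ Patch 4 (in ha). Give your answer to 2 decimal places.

The intersection is the polygon with vertices (5.707,4.317), (4.667,3.667), (4.276,3.862), (5.119,4.552).
By the shoelace formula its area is 0.53.

0.53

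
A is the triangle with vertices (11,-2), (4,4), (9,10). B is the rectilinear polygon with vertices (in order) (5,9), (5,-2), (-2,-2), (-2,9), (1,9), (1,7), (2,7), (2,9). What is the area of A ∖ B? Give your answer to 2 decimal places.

34.97

|A| = 36, |A∩B| = 1.0286.
|A ∖ B| = |A| − |A∩B| = 36 − 1.0286 = 34.97.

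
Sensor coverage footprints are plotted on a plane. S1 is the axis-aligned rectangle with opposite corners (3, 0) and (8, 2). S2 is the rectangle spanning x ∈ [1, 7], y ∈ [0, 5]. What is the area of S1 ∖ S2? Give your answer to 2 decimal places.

2.00

|S1∩S2|: x∈[3,7], y∈[0,2] → 4·2 = 8.
|S1| = 10.
|S1 ∖ S2| = |S1| − |S1∩S2| = 10 − 8 = 2.00.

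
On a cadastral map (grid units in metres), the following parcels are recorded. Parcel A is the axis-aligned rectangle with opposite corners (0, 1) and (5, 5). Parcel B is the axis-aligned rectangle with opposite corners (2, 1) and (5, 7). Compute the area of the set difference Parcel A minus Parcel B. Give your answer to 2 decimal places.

|Parcel A∩Parcel B|: x∈[2,5], y∈[1,5] → 3·4 = 12.
|Parcel A| = 20.
|Parcel A ∖ Parcel B| = |Parcel A| − |Parcel A∩Parcel B| = 20 − 12 = 8.00.

8.00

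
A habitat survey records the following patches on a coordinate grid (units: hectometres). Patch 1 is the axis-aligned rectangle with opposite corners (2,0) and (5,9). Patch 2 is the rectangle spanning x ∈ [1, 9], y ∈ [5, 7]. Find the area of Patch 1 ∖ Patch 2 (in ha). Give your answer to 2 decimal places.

21.00

|Patch 1∩Patch 2|: x∈[2,5], y∈[5,7] → 3·2 = 6.
|Patch 1| = 27.
|Patch 1 ∖ Patch 2| = |Patch 1| − |Patch 1∩Patch 2| = 27 − 6 = 21.00.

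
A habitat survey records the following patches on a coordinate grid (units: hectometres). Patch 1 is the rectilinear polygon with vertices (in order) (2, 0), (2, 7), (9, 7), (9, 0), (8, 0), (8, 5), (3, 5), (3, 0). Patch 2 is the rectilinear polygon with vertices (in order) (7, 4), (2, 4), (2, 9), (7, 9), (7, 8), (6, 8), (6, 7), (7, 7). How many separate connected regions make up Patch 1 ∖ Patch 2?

2

Patch 1 ∖ Patch 2 splits into 2 disjoint pieces (area 4, area 9).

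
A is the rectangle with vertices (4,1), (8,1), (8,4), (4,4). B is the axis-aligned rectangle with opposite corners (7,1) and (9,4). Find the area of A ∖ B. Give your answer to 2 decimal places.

|A∩B|: x∈[7,8], y∈[1,4] → 1·3 = 3.
|A| = 12.
|A ∖ B| = |A| − |A∩B| = 12 − 3 = 9.00.

9.00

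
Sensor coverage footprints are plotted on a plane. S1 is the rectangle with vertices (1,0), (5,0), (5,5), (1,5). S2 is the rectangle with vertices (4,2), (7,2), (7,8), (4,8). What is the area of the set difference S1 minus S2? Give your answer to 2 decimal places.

|S1∩S2|: x∈[4,5], y∈[2,5] → 1·3 = 3.
|S1| = 20.
|S1 ∖ S2| = |S1| − |S1∩S2| = 20 − 3 = 17.00.

17.00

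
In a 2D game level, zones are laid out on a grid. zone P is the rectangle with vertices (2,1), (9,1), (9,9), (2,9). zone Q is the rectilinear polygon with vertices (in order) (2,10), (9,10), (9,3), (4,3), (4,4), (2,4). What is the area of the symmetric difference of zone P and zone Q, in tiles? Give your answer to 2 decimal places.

23.00

|zone P| = 56, |zone Q| = 47, |zone P∩zone Q| = 40.
|zone P △ zone Q| = |zone P| + |zone Q| − 2·|zone P∩zone Q| = 56 + 47 − 80 = 23.00.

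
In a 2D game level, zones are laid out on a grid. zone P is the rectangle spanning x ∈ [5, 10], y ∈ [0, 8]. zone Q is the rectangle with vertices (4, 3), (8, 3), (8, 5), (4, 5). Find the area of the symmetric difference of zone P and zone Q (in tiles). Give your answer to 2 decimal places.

36.00

|zone P∩zone Q|: x∈[5,8], y∈[3,5] → 3·2 = 6.
|zone P △ zone Q| = |zone P| + |zone Q| − 2·|zone P∩zone Q| = 40 + 8 − 12 = 36.00.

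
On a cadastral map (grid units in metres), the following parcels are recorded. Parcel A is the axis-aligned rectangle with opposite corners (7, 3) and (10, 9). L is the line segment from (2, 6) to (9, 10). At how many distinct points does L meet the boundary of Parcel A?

2

The segment meets the boundary at (7.25,9), (7,8.857).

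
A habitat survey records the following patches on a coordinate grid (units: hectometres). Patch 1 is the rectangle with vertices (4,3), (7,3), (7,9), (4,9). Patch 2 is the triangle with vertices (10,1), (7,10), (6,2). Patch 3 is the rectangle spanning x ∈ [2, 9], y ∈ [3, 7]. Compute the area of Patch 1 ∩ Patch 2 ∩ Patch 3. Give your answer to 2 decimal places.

2.50

The intersection is the polygon with vertices (7,3), (6.125,3), (6.625,7), (7,7).
By the shoelace formula its area is 2.50.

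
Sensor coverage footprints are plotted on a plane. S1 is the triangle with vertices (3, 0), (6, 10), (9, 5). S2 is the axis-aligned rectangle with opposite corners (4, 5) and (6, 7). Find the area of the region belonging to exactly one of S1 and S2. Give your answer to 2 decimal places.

|S1| = 22.5, |S2| = 4, |S1∩S2| = 2.4.
|S1 △ S2| = |S1| + |S2| − 2·|S1∩S2| = 22.5 + 4 − 4.8 = 21.70.

21.70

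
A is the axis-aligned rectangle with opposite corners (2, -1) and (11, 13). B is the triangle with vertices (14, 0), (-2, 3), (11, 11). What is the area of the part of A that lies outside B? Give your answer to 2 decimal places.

|A| = 126, |A∩B| = 61.4207.
|A ∖ B| = |A| − |A∩B| = 126 − 61.4207 = 64.58.

64.58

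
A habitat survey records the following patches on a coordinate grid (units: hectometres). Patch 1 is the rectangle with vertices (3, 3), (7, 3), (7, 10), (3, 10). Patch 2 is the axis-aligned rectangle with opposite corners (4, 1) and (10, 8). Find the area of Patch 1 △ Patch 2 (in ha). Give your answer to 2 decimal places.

|Patch 1∩Patch 2|: x∈[4,7], y∈[3,8] → 3·5 = 15.
|Patch 1 △ Patch 2| = |Patch 1| + |Patch 2| − 2·|Patch 1∩Patch 2| = 28 + 42 − 30 = 40.00.

40.00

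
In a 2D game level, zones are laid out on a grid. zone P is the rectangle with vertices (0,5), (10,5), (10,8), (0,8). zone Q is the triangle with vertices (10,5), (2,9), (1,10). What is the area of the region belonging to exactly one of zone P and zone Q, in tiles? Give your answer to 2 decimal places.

30.20

|zone P| = 30, |zone Q| = 2, |zone P∩zone Q| = 0.9.
|zone P △ zone Q| = |zone P| + |zone Q| − 2·|zone P∩zone Q| = 30 + 2 − 1.8 = 30.20.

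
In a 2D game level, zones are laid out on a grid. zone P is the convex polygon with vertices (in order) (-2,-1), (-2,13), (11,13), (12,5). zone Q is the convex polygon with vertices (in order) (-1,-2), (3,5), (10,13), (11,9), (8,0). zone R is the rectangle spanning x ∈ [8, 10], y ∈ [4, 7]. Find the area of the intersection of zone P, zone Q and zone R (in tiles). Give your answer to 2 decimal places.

The intersection is the polygon with vertices (9.333,4), (8,4), (8,7), (10,7), (10,6).
By the shoelace formula its area is 5.33.

5.33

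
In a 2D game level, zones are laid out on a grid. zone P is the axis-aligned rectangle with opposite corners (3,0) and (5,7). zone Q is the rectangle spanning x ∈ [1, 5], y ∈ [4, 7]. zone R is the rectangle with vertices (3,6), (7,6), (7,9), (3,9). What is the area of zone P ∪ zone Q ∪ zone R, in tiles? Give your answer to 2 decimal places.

By inclusion–exclusion:
Individual areas: |zone P| = 14, |zone Q| = 12, |zone R| = 12.
|zone P∩zone Q|: x∈[3,5], y∈[4,7] → 2·3 = 6.
|zone P∩zone R|: x∈[3,5], y∈[6,7] → 2·1 = 2.
|zone Q∩zone R|: x∈[3,5], y∈[6,7] → 2·1 = 2.
|zone P∩zone Q∩zone R| = 2.
|zone P ∪ zone Q ∪ zone R| = 38 − 10 + 2 = 30.00.

30.00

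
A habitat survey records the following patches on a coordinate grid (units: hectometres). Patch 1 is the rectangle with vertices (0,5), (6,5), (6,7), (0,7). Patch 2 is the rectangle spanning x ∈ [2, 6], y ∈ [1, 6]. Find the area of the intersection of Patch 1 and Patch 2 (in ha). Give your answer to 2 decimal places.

4.00

|Patch 1∩Patch 2|: x∈[2,6], y∈[5,6] → 4·1 = 4.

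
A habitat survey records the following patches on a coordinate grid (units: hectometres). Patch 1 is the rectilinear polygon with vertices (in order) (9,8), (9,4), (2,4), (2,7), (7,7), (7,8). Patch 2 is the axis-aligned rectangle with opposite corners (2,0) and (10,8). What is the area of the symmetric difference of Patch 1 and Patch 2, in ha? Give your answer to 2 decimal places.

41.00

|Patch 1| = 23, |Patch 2| = 64, |Patch 1∩Patch 2| = 23.
|Patch 1 △ Patch 2| = |Patch 1| + |Patch 2| − 2·|Patch 1∩Patch 2| = 23 + 64 − 46 = 41.00.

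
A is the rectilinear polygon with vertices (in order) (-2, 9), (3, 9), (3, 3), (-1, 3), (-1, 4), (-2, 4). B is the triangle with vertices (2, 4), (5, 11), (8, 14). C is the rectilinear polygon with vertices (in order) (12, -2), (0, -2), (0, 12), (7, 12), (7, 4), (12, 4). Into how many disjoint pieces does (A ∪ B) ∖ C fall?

2

(A ∪ B) ∖ C splits into 2 disjoint pieces (area 0.8, area 11).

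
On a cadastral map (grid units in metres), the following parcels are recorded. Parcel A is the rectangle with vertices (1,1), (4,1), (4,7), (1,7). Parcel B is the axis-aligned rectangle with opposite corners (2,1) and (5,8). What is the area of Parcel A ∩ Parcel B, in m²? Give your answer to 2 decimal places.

12.00

|Parcel A∩Parcel B|: x∈[2,4], y∈[1,7] → 2·6 = 12.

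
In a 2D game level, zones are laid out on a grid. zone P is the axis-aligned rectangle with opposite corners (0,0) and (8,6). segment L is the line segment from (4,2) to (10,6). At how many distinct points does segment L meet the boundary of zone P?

The segment meets the boundary at (8,4.667).

1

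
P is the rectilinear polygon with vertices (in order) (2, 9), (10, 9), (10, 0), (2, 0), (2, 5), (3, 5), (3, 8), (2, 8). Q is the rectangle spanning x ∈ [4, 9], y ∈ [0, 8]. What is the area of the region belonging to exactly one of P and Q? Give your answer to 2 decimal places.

29.00

|P| = 69, |Q| = 40, |P∩Q| = 40.
|P △ Q| = |P| + |Q| − 2·|P∩Q| = 69 + 40 − 80 = 29.00.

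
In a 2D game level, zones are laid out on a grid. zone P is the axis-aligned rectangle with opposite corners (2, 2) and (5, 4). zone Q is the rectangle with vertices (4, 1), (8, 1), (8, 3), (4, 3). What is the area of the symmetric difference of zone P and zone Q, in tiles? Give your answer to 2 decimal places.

|zone P∩zone Q|: x∈[4,5], y∈[2,3] → 1·1 = 1.
|zone P △ zone Q| = |zone P| + |zone Q| − 2·|zone P∩zone Q| = 6 + 8 − 2 = 12.00.

12.00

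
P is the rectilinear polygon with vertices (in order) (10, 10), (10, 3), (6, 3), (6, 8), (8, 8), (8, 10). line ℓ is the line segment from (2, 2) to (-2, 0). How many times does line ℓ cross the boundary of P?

0

The segment lies entirely outside P and never meets its boundary.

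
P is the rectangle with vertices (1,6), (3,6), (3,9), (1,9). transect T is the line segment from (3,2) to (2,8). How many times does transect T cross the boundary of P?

The segment meets the boundary at (2.333,6).

1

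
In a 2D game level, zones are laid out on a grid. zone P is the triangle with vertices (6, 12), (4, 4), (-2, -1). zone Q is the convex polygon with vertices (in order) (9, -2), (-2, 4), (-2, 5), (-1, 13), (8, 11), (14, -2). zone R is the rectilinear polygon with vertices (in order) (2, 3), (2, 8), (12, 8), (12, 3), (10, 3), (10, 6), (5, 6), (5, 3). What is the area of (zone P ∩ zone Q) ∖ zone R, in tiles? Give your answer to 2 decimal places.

6.17

|zone P ∩ zone Q| = 15.6462.
|(zone P ∩ zone Q) ∩ zone R| = 9.4769.
|(zone P ∩ zone Q) ∖ zone R| = 15.6462 − 9.4769 = 6.17.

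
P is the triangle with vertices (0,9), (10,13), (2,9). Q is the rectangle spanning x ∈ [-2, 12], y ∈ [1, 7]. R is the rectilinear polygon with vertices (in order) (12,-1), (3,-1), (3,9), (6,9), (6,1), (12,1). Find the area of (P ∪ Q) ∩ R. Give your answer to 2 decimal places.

|P ∪ Q| = 88.
|(P ∪ Q) ∩ R| = 18.00.

18.00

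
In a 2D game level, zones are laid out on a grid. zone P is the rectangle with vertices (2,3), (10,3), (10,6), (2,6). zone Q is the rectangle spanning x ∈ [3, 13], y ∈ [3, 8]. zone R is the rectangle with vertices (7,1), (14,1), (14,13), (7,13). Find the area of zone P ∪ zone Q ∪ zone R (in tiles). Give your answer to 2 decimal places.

By inclusion–exclusion:
Individual areas: |zone P| = 24, |zone Q| = 50, |zone R| = 84.
|zone P∩zone Q|: x∈[3,10], y∈[3,6] → 7·3 = 21.
|zone P∩zone R|: x∈[7,10], y∈[3,6] → 3·3 = 9.
|zone Q∩zone R|: x∈[7,13], y∈[3,8] → 6·5 = 30.
|zone P∩zone Q∩zone R| = 9.
|zone P ∪ zone Q ∪ zone R| = 158 − 60 + 9 = 107.00.

107.00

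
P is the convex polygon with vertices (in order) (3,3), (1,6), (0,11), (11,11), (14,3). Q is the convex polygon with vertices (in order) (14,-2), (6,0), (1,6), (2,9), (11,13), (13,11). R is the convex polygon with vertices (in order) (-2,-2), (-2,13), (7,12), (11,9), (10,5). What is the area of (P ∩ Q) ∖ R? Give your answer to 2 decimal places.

|P ∩ Q| = 80.0019.
|(P ∩ Q) ∩ R| = 58.1548.
|(P ∩ Q) ∖ R| = 80.0019 − 58.1548 = 21.85.

21.85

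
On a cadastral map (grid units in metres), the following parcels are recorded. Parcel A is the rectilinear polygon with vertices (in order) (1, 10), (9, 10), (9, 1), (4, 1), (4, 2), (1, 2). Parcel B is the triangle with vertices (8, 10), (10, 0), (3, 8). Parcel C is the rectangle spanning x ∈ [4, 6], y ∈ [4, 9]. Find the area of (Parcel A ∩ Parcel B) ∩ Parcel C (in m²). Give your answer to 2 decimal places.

The region (Parcel A ∩ Parcel B) ∩ Parcel C is the polygon with vertices (4,6.857), (4,8.4), (5.5,9), (6,9), (6,4.571).
By the shoelace formula its area is 6.12.

6.12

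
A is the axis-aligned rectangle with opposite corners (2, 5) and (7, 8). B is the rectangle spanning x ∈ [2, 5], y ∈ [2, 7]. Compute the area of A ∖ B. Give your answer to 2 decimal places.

|A∩B|: x∈[2,5], y∈[5,7] → 3·2 = 6.
|A| = 15.
|A ∖ B| = |A| − |A∩B| = 15 − 6 = 9.00.

9.00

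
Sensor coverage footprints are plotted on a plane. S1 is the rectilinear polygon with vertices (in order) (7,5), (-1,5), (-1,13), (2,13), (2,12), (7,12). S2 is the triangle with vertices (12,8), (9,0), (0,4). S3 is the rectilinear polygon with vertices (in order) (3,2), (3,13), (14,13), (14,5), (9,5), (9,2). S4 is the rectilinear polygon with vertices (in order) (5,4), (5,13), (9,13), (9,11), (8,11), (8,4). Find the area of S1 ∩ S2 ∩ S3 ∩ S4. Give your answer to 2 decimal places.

The intersection is the polygon with vertices (7,5), (5,5), (5,5.667), (7,6.333).
By the shoelace formula its area is 2.00.

2.00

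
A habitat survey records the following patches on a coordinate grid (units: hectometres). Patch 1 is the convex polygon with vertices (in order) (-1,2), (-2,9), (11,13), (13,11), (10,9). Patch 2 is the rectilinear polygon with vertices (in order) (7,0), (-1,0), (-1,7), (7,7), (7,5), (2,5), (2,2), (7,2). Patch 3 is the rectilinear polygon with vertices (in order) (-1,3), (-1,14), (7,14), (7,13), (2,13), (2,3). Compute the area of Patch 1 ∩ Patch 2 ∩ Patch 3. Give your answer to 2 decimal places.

11.35

The intersection is the polygon with vertices (2,3.909), (0.571,3), (-1,3), (-1,7), (2,7), (2,5).
By the shoelace formula its area is 11.35.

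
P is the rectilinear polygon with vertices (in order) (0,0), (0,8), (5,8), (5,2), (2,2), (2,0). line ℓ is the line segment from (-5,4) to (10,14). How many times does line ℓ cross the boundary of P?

The segment meets the boundary at (1,8), (0,7.333).

2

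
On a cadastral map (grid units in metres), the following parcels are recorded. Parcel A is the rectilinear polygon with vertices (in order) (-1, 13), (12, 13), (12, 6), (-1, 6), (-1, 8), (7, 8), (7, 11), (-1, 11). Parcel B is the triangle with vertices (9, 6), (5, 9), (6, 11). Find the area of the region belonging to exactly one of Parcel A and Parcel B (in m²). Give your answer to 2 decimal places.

68.50

|Parcel A| = 67, |Parcel B| = 5.5, |Parcel A∩Parcel B| = 2.
|Parcel A △ Parcel B| = |Parcel A| + |Parcel B| − 2·|Parcel A∩Parcel B| = 67 + 5.5 − 4 = 68.50.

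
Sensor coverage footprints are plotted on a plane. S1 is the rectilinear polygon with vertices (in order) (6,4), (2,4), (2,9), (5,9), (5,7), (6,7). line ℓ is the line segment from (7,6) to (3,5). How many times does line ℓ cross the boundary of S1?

1

The segment meets the boundary at (6,5.75).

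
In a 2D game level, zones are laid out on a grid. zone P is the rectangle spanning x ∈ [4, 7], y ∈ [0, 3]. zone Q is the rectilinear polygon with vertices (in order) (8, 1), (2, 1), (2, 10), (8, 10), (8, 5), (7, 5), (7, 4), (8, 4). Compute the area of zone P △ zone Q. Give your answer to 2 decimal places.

50.00

|zone P| = 9, |zone Q| = 53, |zone P∩zone Q| = 6.
|zone P △ zone Q| = |zone P| + |zone Q| − 2·|zone P∩zone Q| = 9 + 53 − 12 = 50.00.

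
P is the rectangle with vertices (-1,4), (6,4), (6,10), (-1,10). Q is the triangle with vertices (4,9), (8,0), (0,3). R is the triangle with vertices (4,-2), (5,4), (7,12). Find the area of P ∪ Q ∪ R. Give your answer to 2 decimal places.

By inclusion–exclusion:
Individual areas: |P| = 42, |Q| = 30, |R| = 2.
|P∩Q| = 13.8333.
|P∩R| = 0.8095.
|Q∩R| = 1.0129.
|P∩Q∩R| = 0.4098.
|P ∪ Q ∪ R| = 74 − 15.6558 + 0.4098 = 58.75.

58.75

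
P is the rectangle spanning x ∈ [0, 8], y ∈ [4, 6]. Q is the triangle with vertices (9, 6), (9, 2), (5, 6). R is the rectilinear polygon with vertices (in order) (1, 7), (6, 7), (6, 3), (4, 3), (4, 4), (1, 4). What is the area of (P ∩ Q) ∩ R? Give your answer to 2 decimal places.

The region (P ∩ Q) ∩ R is the polygon with vertices (5,6), (6,6), (6,5).
By the shoelace formula its area is 0.50.

0.50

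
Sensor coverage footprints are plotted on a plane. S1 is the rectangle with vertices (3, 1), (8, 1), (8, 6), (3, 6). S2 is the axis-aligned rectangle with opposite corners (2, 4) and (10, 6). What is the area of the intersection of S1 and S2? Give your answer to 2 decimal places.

10.00

|S1∩S2|: x∈[3,8], y∈[4,6] → 5·2 = 10.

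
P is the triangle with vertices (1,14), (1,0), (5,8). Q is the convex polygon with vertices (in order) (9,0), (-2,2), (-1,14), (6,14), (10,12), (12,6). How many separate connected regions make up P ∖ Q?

P ∖ Q is a single connected region.

1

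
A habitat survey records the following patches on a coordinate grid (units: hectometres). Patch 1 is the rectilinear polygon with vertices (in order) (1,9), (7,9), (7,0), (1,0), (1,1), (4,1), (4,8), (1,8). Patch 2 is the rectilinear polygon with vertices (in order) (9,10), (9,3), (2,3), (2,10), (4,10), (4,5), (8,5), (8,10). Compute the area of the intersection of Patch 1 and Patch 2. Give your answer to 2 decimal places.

8.00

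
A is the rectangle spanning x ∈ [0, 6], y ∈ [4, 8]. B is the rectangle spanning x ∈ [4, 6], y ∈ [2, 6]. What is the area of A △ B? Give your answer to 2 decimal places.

24.00

|A∩B|: x∈[4,6], y∈[4,6] → 2·2 = 4.
|A △ B| = |A| + |B| − 2·|A∩B| = 24 + 8 − 8 = 24.00.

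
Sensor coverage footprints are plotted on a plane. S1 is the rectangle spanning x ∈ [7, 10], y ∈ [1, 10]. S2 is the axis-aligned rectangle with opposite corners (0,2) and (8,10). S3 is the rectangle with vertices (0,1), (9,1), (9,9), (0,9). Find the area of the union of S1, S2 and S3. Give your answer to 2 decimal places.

By inclusion–exclusion:
Individual areas: |S1| = 27, |S2| = 64, |S3| = 72.
|S1∩S2|: x∈[7,8], y∈[2,10] → 1·8 = 8.
|S1∩S3|: x∈[7,9], y∈[1,9] → 2·8 = 16.
|S2∩S3|: x∈[0,8], y∈[2,9] → 8·7 = 56.
|S1∩S2∩S3| = 7.
|S1 ∪ S2 ∪ S3| = 163 − 80 + 7 = 90.00.

90.00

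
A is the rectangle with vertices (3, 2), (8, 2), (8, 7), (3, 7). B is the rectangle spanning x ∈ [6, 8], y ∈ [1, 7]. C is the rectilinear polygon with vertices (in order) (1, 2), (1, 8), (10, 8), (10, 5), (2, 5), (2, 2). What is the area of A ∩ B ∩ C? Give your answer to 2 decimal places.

The intersection is the polygon with vertices (6,7), (8,7), (8,5), (6,5).
By the shoelace formula its area is 4.00.

4.00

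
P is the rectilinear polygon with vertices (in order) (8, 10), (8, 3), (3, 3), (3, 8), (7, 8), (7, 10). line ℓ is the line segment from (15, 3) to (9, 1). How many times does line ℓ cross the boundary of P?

0

The segment lies entirely outside P and never meets its boundary.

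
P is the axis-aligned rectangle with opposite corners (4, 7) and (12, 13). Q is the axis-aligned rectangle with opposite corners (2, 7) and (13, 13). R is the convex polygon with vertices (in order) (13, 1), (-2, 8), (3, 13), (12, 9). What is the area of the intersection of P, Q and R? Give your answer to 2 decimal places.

The intersection is the polygon with vertices (4,7), (4,12.556), (12,9), (12,7).
By the shoelace formula its area is 30.22.

30.22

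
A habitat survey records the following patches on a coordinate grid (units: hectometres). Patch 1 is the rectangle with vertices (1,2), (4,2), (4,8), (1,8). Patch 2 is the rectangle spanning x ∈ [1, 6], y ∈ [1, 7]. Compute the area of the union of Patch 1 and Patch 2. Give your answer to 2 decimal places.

33.00

By inclusion–exclusion:
Individual areas: |Patch 1| = 18, |Patch 2| = 30.
|Patch 1∩Patch 2|: x∈[1,4], y∈[2,7] → 3·5 = 15.
|Patch 1 ∪ Patch 2| = 48 − 15 = 33.00.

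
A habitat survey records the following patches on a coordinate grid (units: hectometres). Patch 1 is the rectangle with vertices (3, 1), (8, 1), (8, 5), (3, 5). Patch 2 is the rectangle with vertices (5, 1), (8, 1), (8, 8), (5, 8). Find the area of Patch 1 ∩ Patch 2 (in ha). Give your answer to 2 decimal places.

12.00

|Patch 1∩Patch 2|: x∈[5,8], y∈[1,5] → 3·4 = 12.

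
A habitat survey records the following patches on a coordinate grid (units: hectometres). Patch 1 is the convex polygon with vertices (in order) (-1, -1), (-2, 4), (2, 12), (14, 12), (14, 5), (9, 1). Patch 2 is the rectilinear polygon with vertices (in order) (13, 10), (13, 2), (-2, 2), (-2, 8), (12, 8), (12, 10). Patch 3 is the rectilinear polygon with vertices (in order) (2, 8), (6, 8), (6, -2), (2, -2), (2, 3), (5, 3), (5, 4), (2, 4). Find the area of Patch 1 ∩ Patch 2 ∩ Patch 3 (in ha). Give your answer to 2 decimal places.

The intersection is the polygon with vertices (6,8), (6,2), (2,2), (2,3), (5,3), (5,4), (2,4), (2,8).
By the shoelace formula its area is 21.00.

21.00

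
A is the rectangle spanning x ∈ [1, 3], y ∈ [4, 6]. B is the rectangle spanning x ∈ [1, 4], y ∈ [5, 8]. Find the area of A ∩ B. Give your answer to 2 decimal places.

2.00

|A∩B|: x∈[1,3], y∈[5,6] → 2·1 = 2.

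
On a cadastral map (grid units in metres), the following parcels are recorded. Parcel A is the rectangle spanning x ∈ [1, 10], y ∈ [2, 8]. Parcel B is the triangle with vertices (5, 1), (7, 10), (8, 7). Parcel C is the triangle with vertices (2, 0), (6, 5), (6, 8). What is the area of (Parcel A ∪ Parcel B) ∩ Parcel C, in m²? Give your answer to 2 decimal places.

The region (Parcel A ∪ Parcel B) ∩ Parcel C is the polygon with vertices (3,2), (6,8), (6,5), (3.6,2).
By the shoelace formula its area is 5.40.

5.40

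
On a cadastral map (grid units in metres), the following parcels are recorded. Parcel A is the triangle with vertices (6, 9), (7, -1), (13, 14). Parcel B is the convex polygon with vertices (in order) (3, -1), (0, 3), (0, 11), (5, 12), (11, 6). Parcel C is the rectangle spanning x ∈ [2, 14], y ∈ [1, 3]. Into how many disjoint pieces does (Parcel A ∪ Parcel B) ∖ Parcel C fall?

2

(Parcel A ∪ Parcel B) ∖ Parcel C splits into 2 disjoint pieces (area 1, area 95.2359).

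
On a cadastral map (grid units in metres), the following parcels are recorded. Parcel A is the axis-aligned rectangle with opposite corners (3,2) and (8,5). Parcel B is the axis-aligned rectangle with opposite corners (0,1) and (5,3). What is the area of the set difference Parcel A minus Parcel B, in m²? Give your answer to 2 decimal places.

13.00

|Parcel A∩Parcel B|: x∈[3,5], y∈[2,3] → 2·1 = 2.
|Parcel A| = 15.
|Parcel A ∖ Parcel B| = |Parcel A| − |Parcel A∩Parcel B| = 15 − 2 = 13.00.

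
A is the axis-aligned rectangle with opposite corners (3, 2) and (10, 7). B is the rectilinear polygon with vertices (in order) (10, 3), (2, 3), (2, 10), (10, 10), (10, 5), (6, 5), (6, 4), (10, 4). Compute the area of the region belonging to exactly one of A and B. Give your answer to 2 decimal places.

39.00

|A| = 35, |B| = 52, |A∩B| = 24.
|A △ B| = |A| + |B| − 2·|A∩B| = 35 + 52 − 48 = 39.00.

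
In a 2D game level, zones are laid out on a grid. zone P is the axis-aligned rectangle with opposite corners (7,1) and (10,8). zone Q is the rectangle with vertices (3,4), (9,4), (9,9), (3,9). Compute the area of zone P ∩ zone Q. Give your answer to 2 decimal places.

8.00

|zone P∩zone Q|: x∈[7,9], y∈[4,8] → 2·4 = 8.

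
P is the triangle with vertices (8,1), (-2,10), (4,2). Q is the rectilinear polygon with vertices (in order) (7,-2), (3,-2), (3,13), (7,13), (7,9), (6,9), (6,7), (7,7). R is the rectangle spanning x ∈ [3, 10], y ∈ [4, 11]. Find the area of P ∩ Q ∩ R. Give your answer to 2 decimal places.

1.25

The intersection is the polygon with vertices (3,5.5), (4.667,4), (3,4).
By the shoelace formula its area is 1.25.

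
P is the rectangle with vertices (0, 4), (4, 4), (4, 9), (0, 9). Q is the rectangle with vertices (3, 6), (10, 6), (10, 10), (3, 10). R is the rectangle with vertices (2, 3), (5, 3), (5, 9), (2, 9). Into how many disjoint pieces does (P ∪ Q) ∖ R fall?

(P ∪ Q) ∖ R splits into 2 disjoint pieces (area 10, area 22).

2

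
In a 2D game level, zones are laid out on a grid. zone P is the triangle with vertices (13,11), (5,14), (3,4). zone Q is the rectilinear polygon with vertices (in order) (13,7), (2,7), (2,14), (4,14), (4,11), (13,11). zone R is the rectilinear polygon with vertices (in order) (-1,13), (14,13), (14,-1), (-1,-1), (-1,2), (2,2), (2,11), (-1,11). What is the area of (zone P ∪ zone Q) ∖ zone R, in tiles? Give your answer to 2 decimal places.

|zone P ∪ zone Q| = 68.4286.
|(zone P ∪ zone Q) ∩ zone R| = 64.9952.
|(zone P ∪ zone Q) ∖ zone R| = 68.4286 − 64.9952 = 3.43.

3.43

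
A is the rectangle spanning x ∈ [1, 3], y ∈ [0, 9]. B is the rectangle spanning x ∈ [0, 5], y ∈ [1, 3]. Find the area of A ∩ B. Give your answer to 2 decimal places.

4.00

|A∩B|: x∈[1,3], y∈[1,3] → 2·2 = 4.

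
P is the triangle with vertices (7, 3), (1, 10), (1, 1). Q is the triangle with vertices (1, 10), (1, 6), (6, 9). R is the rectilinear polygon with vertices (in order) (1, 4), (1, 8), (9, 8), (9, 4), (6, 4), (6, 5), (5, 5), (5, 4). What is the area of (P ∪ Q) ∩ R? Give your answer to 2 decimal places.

|P ∪ Q| = 32.4717.
|(P ∪ Q) ∩ R| = 13.53.

13.53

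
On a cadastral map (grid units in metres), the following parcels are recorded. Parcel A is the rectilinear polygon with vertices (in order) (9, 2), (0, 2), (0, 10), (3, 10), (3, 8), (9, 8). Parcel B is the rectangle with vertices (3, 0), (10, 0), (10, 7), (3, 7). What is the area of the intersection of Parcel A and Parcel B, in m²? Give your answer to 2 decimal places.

The intersection is the polygon with vertices (3,2), (3,7), (9,7), (9,2).
By the shoelace formula its area is 30.00.

30.00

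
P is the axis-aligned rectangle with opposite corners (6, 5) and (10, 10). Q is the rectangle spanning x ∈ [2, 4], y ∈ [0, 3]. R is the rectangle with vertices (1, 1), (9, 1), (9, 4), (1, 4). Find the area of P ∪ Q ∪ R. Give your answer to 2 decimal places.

By inclusion–exclusion:
Individual areas: |P| = 20, |Q| = 6, |R| = 24.
|P∩Q| = 0 (no overlap).
|P∩R| = 0 (no overlap).
|Q∩R|: x∈[2,4], y∈[1,3] → 2·2 = 4.
|P∩Q∩R| = 0.
|P ∪ Q ∪ R| = 50 − 4 + 0 = 46.00.

46.00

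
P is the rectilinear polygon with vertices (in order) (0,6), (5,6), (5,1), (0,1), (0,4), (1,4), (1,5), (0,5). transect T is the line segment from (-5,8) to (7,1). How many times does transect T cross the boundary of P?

The segment meets the boundary at (5,2.167), (1,4.5), (0.143,5), (0,5.083).

4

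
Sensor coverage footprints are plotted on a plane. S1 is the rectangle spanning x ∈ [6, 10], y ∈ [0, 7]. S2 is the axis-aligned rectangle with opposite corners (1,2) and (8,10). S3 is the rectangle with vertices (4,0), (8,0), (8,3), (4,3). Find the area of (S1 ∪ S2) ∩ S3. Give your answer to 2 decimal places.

The region (S1 ∪ S2) ∩ S3 is the polygon with vertices (6,0), (6,2), (4,2), (4,3), (8,3), (8,0).
By the shoelace formula its area is 8.00.

8.00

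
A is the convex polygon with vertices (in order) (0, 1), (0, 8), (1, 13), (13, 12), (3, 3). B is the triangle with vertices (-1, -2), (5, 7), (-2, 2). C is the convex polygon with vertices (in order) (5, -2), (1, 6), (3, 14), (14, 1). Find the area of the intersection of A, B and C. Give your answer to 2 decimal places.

3.35

The intersection is the polygon with vertices (5,7), (2.429,3.143), (1.684,4.632).
By the shoelace formula its area is 3.35.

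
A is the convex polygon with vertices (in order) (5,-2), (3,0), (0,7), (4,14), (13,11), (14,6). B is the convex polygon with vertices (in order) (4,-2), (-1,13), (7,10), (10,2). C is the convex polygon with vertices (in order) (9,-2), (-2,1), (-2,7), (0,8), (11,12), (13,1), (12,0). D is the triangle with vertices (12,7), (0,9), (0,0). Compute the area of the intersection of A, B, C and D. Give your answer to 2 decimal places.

34.76

The intersection is the polygon with vertices (0.721,8.262), (1.886,8.686), (7.867,7.689), (8.82,5.145), (2.791,1.628), (0.632,8.105).
By the shoelace formula its area is 34.76.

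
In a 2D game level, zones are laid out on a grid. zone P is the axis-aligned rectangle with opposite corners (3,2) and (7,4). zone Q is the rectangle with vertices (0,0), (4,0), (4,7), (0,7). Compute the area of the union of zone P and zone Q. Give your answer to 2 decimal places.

By inclusion–exclusion:
Individual areas: |zone P| = 8, |zone Q| = 28.
|zone P∩zone Q|: x∈[3,4], y∈[2,4] → 1·2 = 2.
|zone P ∪ zone Q| = 36 − 2 = 34.00.

34.00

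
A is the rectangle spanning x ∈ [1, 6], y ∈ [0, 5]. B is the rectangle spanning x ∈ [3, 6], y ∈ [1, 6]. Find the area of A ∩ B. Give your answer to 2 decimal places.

|A∩B|: x∈[3,6], y∈[1,5] → 3·4 = 12.

12.00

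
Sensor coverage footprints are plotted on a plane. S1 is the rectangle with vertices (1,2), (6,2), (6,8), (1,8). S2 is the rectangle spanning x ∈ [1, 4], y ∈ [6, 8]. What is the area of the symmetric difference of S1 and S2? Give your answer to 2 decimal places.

|S1∩S2|: x∈[1,4], y∈[6,8] → 3·2 = 6.
|S1 △ S2| = |S1| + |S2| − 2·|S1∩S2| = 30 + 6 − 12 = 24.00.

24.00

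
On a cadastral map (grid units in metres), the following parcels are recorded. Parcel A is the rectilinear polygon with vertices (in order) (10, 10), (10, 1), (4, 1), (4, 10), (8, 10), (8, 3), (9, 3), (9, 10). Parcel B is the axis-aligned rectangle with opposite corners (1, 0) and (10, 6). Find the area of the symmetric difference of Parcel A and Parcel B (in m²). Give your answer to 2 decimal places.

47.00

|Parcel A| = 47, |Parcel B| = 54, |Parcel A∩Parcel B| = 27.
|Parcel A △ Parcel B| = |Parcel A| + |Parcel B| − 2·|Parcel A∩Parcel B| = 47 + 54 − 54 = 47.00.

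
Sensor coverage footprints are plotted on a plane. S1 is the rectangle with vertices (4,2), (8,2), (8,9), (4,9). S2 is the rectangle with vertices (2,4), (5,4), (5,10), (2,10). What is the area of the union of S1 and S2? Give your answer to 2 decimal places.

41.00

By inclusion–exclusion:
Individual areas: |S1| = 28, |S2| = 18.
|S1∩S2|: x∈[4,5], y∈[4,9] → 1·5 = 5.
|S1 ∪ S2| = 46 − 5 = 41.00.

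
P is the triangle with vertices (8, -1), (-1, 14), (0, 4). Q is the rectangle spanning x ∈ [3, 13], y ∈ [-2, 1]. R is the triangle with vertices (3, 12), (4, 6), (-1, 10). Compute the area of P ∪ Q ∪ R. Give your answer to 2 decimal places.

By inclusion–exclusion:
Individual areas: |P| = 37.5, |Q| = 30, |R| = 13.
|P∩Q| = 2.
|P∩R| = 5.4308.
|Q∩R| = 0.
|P∩Q∩R| = 0.
|P ∪ Q ∪ R| = 80.5 − 7.4308 + 0 = 73.07.

73.07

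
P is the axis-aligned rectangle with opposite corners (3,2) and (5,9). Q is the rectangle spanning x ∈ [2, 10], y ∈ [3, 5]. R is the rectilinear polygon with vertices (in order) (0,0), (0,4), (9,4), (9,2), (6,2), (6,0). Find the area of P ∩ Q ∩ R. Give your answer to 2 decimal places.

The intersection is the polygon with vertices (3,3), (3,4), (5,4), (5,3).
By the shoelace formula its area is 2.00.

2.00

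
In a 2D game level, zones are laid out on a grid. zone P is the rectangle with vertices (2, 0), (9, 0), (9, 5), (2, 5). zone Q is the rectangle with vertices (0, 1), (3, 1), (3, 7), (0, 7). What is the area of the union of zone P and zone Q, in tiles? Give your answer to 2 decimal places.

49.00

By inclusion–exclusion:
Individual areas: |zone P| = 35, |zone Q| = 18.
|zone P∩zone Q|: x∈[2,3], y∈[1,5] → 1·4 = 4.
|zone P ∪ zone Q| = 53 − 4 = 49.00.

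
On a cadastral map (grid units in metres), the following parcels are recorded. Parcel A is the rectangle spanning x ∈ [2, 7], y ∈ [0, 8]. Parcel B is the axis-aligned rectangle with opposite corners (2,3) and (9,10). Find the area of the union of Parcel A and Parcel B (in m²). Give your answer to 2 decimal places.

64.00

By inclusion–exclusion:
Individual areas: |Parcel A| = 40, |Parcel B| = 49.
|Parcel A∩Parcel B|: x∈[2,7], y∈[3,8] → 5·5 = 25.
|Parcel A ∪ Parcel B| = 89 − 25 = 64.00.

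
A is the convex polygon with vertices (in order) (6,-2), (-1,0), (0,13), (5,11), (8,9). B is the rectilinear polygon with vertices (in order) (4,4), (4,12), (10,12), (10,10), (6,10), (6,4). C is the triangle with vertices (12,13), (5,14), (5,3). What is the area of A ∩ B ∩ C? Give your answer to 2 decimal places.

6.69

The intersection is the polygon with vertices (6.5,10), (6,10), (6,4.429), (5.7,4), (5,4), (5,11).
By the shoelace formula its area is 6.69.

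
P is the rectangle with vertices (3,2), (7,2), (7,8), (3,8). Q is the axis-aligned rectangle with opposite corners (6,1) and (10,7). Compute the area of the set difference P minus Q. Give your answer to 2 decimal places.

|P∩Q|: x∈[6,7], y∈[2,7] → 1·5 = 5.
|P| = 24.
|P ∖ Q| = |P| − |P∩Q| = 24 − 5 = 19.00.

19.00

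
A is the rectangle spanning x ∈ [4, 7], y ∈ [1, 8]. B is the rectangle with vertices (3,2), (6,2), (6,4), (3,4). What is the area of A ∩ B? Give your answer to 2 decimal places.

4.00

|A∩B|: x∈[4,6], y∈[2,4] → 2·2 = 4.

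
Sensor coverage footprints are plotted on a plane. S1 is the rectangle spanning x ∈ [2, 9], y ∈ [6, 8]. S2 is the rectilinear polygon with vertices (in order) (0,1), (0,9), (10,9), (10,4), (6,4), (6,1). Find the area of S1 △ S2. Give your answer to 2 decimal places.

54.00

|S1| = 14, |S2| = 68, |S1∩S2| = 14.
|S1 △ S2| = |S1| + |S2| − 2·|S1∩S2| = 14 + 68 − 28 = 54.00.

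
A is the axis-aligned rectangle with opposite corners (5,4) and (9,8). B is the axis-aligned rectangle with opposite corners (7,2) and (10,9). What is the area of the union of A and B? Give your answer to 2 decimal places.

By inclusion–exclusion:
Individual areas: |A| = 16, |B| = 21.
|A∩B|: x∈[7,9], y∈[4,8] → 2·4 = 8.
|A ∪ B| = 37 − 8 = 29.00.

29.00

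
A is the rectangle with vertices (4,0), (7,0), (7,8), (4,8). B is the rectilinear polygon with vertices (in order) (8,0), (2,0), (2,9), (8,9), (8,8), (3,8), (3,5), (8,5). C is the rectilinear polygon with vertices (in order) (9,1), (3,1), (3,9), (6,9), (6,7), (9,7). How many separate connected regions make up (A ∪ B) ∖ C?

(A ∪ B) ∖ C splits into 2 disjoint pieces (area 14, area 3).

2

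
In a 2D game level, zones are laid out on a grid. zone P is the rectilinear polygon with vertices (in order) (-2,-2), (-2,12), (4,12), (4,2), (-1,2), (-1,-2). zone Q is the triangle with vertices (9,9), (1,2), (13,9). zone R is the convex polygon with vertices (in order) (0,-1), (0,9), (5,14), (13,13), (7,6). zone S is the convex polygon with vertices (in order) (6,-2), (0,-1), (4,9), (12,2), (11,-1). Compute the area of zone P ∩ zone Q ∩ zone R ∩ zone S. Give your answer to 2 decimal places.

The intersection is the polygon with vertices (4,4.625), (4,3.75), (1.261,2.152), (1.308,2.269).
By the shoelace formula its area is 1.30.

1.30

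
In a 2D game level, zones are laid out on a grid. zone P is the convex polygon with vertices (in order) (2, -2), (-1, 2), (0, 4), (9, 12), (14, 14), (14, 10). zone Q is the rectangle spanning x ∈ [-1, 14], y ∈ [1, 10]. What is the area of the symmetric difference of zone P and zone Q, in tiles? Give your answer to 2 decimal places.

93.25

|zone P| = 92, |zone Q| = 135, |zone P∩zone Q| = 66.875.
|zone P △ zone Q| = |zone P| + |zone Q| − 2·|zone P∩zone Q| = 92 + 135 − 133.75 = 93.25.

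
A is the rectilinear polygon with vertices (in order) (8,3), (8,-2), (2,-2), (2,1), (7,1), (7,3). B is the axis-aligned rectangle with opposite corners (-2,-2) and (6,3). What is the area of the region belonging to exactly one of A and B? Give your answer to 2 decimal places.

|A| = 20, |B| = 40, |A∩B| = 12.
|A △ B| = |A| + |B| − 2·|A∩B| = 20 + 40 − 24 = 36.00.

36.00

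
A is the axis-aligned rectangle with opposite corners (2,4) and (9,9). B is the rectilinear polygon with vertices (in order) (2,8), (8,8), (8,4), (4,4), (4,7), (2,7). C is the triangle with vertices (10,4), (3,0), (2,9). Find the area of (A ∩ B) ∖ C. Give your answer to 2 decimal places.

|A ∩ B| = 18.
|(A ∩ B) ∩ C| = 11.7833.
|(A ∩ B) ∖ C| = 18 − 11.7833 = 6.22.

6.22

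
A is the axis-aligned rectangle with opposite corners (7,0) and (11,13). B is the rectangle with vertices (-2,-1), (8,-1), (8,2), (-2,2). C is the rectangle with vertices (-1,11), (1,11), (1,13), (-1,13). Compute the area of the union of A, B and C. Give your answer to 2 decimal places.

By inclusion–exclusion:
Individual areas: |A| = 52, |B| = 30, |C| = 4.
|A∩B|: x∈[7,8], y∈[0,2] → 1·2 = 2.
|A∩C| = 0 (no overlap).
|B∩C| = 0 (no overlap).
|A∩B∩C| = 0.
|A ∪ B ∪ C| = 86 − 2 + 0 = 84.00.

84.00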